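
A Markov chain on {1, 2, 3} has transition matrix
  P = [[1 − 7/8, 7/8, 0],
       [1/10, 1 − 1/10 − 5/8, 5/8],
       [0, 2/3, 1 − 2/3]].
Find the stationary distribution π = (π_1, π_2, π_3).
π = (64/1149, 560/1149, 175/383)

This is a birth-death chain on three states, which satisfies detailed balance: π_1 · P_{12} = π_2 · P_{21} and π_2 · P_{23} = π_3 · P_{32}.
From π_1 · 7/8 = π_2 · 1/10: π_2/π_1 = (7/8)/(1/10) = 35/4.
From π_2 · 5/8 = π_3 · 2/3: π_3/π_2 = (5/8)/(2/3) = 15/16.
Take π_1 proportional to 1; then unnormalized π = (1, 35/4, 525/64). Normalize by dividing by the sum 1149/64:
  π = (64/1149, 560/1149, 175/383).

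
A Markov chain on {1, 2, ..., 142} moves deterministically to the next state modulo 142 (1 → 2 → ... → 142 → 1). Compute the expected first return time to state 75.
E[T_75 | X_0 = 75] = 142

The chain cycles deterministically, so starting at state 75 it returns in exactly 142 steps. Equivalently, the stationary distribution is uniform π_j = 1/142 for every state j, so by Kac's formula E[T_75] = 1/π_75 = 142.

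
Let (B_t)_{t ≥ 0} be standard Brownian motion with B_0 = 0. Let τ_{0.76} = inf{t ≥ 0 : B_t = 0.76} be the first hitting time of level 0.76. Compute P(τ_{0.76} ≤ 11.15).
P(τ_{0.76} ≤ 11.15) = 2(1 − Φ(0.76/√11.15)) = 2(1 − Φ(0.2276)) ≈ 0.8200

By the reflection principle for standard BM, P(τ_b ≤ t) = 2 · P(B_t ≥ b). Since B_t ~ N(0, t), P(B_t ≥ 0.76) = 1 − Φ(0.76/√t) = 1 − Φ(0.76/√11.15) = 1 − Φ(0.2276) ≈ 0.40998. Doubling: P(τ_{0.76} ≤ 11.15) ≈ 2 · 0.40998 = 0.81996 ≈ 0.8200.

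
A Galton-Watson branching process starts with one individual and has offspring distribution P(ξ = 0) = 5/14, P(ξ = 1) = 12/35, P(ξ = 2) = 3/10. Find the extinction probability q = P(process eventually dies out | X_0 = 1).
q = 1

Mean offspring μ = 0·5/14 + 1·12/35 + 2·3/10 = 33/35 ≤ 1. For μ ≤ 1 with offspring not concentrated at 1, the Galton-Watson process goes extinct almost surely, so q = 1.
(Algebraic check: The pgf is f(s) = 5/14 + 12/35·s + 3/10·s². The extinction probability q is the smallest fixed point of f in [0, 1]. Setting s = f(s):
  3/10·s² + (12/35 − 1)·s + 5/14 = 0
  3/10·s² − (5/14 + 3/10)·s + 5/14 = 0
which factors as (s − 1)·(3/10·s − 5/14) = 0, giving roots s = 1 and s = (5/14)/(3/10) = 25/21. Since 25/21 ≥ 1, the smallest root in [0, 1] is s = 1.)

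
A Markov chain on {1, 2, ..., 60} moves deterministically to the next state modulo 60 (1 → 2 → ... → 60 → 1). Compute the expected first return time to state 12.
E[T_12 | X_0 = 12] = 60

The chain cycles deterministically, so starting at state 12 it returns in exactly 60 steps. Equivalently, the stationary distribution is uniform π_j = 1/60 for every state j, so by Kac's formula E[T_12] = 1/π_12 = 60.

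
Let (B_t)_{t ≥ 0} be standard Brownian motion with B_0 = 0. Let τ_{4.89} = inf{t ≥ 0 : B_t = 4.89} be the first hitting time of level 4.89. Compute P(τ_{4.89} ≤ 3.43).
P(τ_{4.89} ≤ 3.43) = 2(1 − Φ(4.89/√3.43)) = 2(1 − Φ(2.6404)) ≈ 0.0083

By the reflection principle for standard BM, P(τ_b ≤ t) = 2 · P(B_t ≥ b). Since B_t ~ N(0, t), P(B_t ≥ 4.89) = 1 − Φ(4.89/√t) = 1 − Φ(4.89/√3.43) = 1 − Φ(2.6404) ≈ 0.00414. Doubling: P(τ_{4.89} ≤ 3.43) ≈ 2 · 0.00414 = 0.00828 ≈ 0.0083.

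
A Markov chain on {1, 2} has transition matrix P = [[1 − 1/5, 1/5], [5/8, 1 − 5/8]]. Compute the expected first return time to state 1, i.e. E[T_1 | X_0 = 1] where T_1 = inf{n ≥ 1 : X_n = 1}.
E[T_1 | X_0 = 1] = 1/π_1 = 33/25

For an irreducible recurrent Markov chain with stationary distribution π, E[T_i | X_0 = i] = 1/π_i (Kac's formula). Here π_1 = (5/8)/(1/5 + 5/8) = (5/8)/(33/40) = 25/33, so E[T_1 | X_0 = 1] = 1/π_1 = (1/5 + 5/8)/(5/8) = (33/40)/(5/8) = 33/25.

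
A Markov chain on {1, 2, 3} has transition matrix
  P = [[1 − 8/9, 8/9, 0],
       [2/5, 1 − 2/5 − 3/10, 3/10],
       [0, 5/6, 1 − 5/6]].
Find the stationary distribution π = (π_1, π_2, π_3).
π = (45/181, 100/181, 36/181)

This is a birth-death chain on three states, which satisfies detailed balance: π_1 · P_{12} = π_2 · P_{21} and π_2 · P_{23} = π_3 · P_{32}.
From π_1 · 8/9 = π_2 · 2/5: π_2/π_1 = (8/9)/(2/5) = 20/9.
From π_2 · 3/10 = π_3 · 5/6: π_3/π_2 = (3/10)/(5/6) = 9/25.
Take π_1 proportional to 1; then unnormalized π = (1, 20/9, 4/5). Normalize by dividing by the sum 181/45:
  π = (45/181, 100/181, 36/181).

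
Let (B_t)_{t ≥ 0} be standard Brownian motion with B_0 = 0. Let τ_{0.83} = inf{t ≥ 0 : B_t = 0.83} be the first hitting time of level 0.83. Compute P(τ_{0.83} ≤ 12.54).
P(τ_{0.83} ≤ 12.54) = 2(1 − Φ(0.83/√12.54)) = 2(1 − Φ(0.2344)) ≈ 0.8147

By the reflection principle for standard BM, P(τ_b ≤ t) = 2 · P(B_t ≥ b). Since B_t ~ N(0, t), P(B_t ≥ 0.83) = 1 − Φ(0.83/√t) = 1 − Φ(0.83/√12.54) = 1 − Φ(0.2344) ≈ 0.40734. Doubling: P(τ_{0.83} ≤ 12.54) ≈ 2 · 0.40734 = 0.81468 ≈ 0.8147.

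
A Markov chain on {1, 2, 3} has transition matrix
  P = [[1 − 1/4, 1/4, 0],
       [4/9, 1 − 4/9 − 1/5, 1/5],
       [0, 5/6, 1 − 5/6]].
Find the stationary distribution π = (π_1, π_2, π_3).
π = (400/679, 225/679, 54/679)

This is a birth-death chain on three states, which satisfies detailed balance: π_1 · P_{12} = π_2 · P_{21} and π_2 · P_{23} = π_3 · P_{32}.
From π_1 · 1/4 = π_2 · 4/9: π_2/π_1 = (1/4)/(4/9) = 9/16.
From π_2 · 1/5 = π_3 · 5/6: π_3/π_2 = (1/5)/(5/6) = 6/25.
Take π_1 proportional to 1; then unnormalized π = (1, 9/16, 27/200). Normalize by dividing by the sum 679/400:
  π = (400/679, 225/679, 54/679).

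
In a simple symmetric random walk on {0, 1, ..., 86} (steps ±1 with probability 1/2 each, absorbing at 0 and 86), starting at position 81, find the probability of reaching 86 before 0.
P(hit 86 before 0) = 81/86

Let u_k = P(hit 86 before 0 | start at k). Then u_0 = 0, u_86 = 1, and u_k = u_{k-1}/2 + u_{k+1}/2 for 1 ≤ k ≤ 85. This harmonic recurrence is solved by u_k = k/86, giving u_81 = 81/86.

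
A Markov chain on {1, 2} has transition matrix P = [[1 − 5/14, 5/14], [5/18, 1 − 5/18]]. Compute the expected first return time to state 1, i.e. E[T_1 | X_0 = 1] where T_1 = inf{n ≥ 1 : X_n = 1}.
E[T_1 | X_0 = 1] = 1/π_1 = 16/7

For an irreducible recurrent Markov chain with stationary distribution π, E[T_i | X_0 = i] = 1/π_i (Kac's formula). Here π_1 = (5/18)/(5/14 + 5/18) = (5/18)/(40/63) = 7/16, so E[T_1 | X_0 = 1] = 1/π_1 = (5/14 + 5/18)/(5/18) = (40/63)/(5/18) = 16/7.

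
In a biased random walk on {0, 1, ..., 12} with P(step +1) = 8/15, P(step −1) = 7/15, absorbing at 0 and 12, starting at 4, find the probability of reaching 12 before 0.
P(hit 12 before 0) = (1 − (7/8)^4) / (1 − (7/8)^12) = 16777216/32376513

Let u_k denote P(reach 12 before 0 | start at k). Boundary: u_0 = 0, u_12 = 1. Recurrence: u_k = 8/15·u_{k+1} + 7/15·u_{k-1} for 1 ≤ k ≤ 11. Try u_k = A + B·r^k with r = q/p = (7/15)/(8/15) = 7/8. Substitution satisfies the recurrence; boundary conditions give:
  u_k = (1 − r^k) / (1 − r^N) = (1 − (7/8)^4) / (1 − (7/8)^12) = 16777216/32376513.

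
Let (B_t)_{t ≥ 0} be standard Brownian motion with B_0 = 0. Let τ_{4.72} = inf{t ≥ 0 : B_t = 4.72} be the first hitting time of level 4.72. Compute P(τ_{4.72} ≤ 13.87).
P(τ_{4.72} ≤ 13.87) = 2(1 − Φ(4.72/√13.87)) = 2(1 − Φ(1.2674)) ≈ 0.2050

By the reflection principle for standard BM, P(τ_b ≤ t) = 2 · P(B_t ≥ b). Since B_t ~ N(0, t), P(B_t ≥ 4.72) = 1 − Φ(4.72/√t) = 1 − Φ(4.72/√13.87) = 1 − Φ(1.2674) ≈ 0.10251. Doubling: P(τ_{4.72} ≤ 13.87) ≈ 2 · 0.10251 = 0.20502 ≈ 0.2050.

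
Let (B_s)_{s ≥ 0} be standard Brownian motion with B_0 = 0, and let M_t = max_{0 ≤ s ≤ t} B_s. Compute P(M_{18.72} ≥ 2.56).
P(M_{18.72} ≥ 2.56) = 2·P(B_{18.72} ≥ 2.56) = 2(1 − Φ(2.56/√18.72)) ≈ 0.5541

By the reflection principle for Brownian motion, P(M_t ≥ a) = 2 · P(B_t ≥ a) for a ≥ 0. Since B_t ~ N(0, t), P(B_t ≥ 2.56) = 1 − Φ(2.56/√t) = 1 − Φ(2.56/√18.72) = 1 − Φ(0.5917). So
  P(M_{18.72} ≥ 2.56) = 2(1 − Φ(0.5917)) ≈ 0.5541.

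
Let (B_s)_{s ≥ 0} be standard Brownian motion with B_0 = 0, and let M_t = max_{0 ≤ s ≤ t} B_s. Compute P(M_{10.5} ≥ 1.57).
P(M_{10.5} ≥ 1.57) = 2·P(B_{10.5} ≥ 1.57) = 2(1 − Φ(1.57/√10.5)) ≈ 0.6280

By the reflection principle for Brownian motion, P(M_t ≥ a) = 2 · P(B_t ≥ a) for a ≥ 0. Since B_t ~ N(0, t), P(B_t ≥ 1.57) = 1 − Φ(1.57/√t) = 1 − Φ(1.57/√10.5) = 1 − Φ(0.4845). So
  P(M_{10.5} ≥ 1.57) = 2(1 − Φ(0.4845)) ≈ 0.6280.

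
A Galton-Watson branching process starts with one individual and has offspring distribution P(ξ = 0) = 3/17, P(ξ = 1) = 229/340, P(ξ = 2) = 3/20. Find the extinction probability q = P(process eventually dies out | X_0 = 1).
q = 1

Mean offspring μ = 0·3/17 + 1·229/340 + 2·3/20 = 331/340 ≤ 1. For μ ≤ 1 with offspring not concentrated at 1, the Galton-Watson process goes extinct almost surely, so q = 1.
(Algebraic check: The pgf is f(s) = 3/17 + 229/340·s + 3/20·s². The extinction probability q is the smallest fixed point of f in [0, 1]. Setting s = f(s):
  3/20·s² + (229/340 − 1)·s + 3/17 = 0
  3/20·s² − (3/17 + 3/20)·s + 3/17 = 0
which factors as (s − 1)·(3/20·s − 3/17) = 0, giving roots s = 1 and s = (3/17)/(3/20) = 20/17. Since 20/17 ≥ 1, the smallest root in [0, 1] is s = 1.)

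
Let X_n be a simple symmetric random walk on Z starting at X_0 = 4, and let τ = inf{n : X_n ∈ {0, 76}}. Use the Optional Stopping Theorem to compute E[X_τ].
E[X_τ] = 4

X_n is a martingale and τ is a bounded-mean stopping time (indeed τ is finite a.s. with bounded expectation since the walk is in a bounded region). By the OST, E[X_τ] = E[X_0] = 4. Equivalently: E[X_τ] = 76 · P(hit 76 first) + 0 · P(hit 0 first) = 76 · (4/76) = 4.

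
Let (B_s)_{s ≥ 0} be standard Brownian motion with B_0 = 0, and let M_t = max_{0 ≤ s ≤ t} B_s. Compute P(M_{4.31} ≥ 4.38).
P(M_{4.31} ≥ 4.38) = 2·P(B_{4.31} ≥ 4.38) = 2(1 − Φ(4.38/√4.31)) ≈ 0.0349

By the reflection principle for Brownian motion, P(M_t ≥ a) = 2 · P(B_t ≥ a) for a ≥ 0. Since B_t ~ N(0, t), P(B_t ≥ 4.38) = 1 − Φ(4.38/√t) = 1 − Φ(4.38/√4.31) = 1 − Φ(2.1098). So
  P(M_{4.31} ≥ 4.38) = 2(1 − Φ(2.1098)) ≈ 0.0349.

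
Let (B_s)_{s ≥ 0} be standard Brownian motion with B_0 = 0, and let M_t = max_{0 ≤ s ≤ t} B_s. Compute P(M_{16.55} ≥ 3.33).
P(M_{16.55} ≥ 3.33) = 2·P(B_{16.55} ≥ 3.33) = 2(1 − Φ(3.33/√16.55)) ≈ 0.4130

By the reflection principle for Brownian motion, P(M_t ≥ a) = 2 · P(B_t ≥ a) for a ≥ 0. Since B_t ~ N(0, t), P(B_t ≥ 3.33) = 1 − Φ(3.33/√t) = 1 − Φ(3.33/√16.55) = 1 − Φ(0.8186). So
  P(M_{16.55} ≥ 3.33) = 2(1 − Φ(0.8186)) ≈ 0.4130.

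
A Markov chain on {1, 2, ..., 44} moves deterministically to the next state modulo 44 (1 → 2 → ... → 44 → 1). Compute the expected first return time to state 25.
E[T_25 | X_0 = 25] = 44

The chain cycles deterministically, so starting at state 25 it returns in exactly 44 steps. Equivalently, the stationary distribution is uniform π_j = 1/44 for every state j, so by Kac's formula E[T_25] = 1/π_25 = 44.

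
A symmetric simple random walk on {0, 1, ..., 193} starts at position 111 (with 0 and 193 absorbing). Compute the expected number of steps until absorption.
E[τ | X_0 = 111] = 9102

Let v_k = E[τ | X_0 = k]. Boundary: v_0 = v_193 = 0. Recurrence: v_k = 1 + (v_{k-1} + v_{k+1})/2 for 1 ≤ k ≤ 192. The particular solution to v_k − (v_{k-1} + v_{k+1})/2 = 1 is v_k = −k^2. Adding homogeneous solution A + B k and matching boundaries gives v_k = k (193 − k). Substituting k = 111: v_111 = 111 · 82 = 9102.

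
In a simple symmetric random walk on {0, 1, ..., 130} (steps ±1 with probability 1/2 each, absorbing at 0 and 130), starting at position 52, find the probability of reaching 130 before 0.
P(hit 130 before 0) = 52/130 = 2/5

Let u_k = P(hit 130 before 0 | start at k). Then u_0 = 0, u_130 = 1, and u_k = u_{k-1}/2 + u_{k+1}/2 for 1 ≤ k ≤ 129. This harmonic recurrence is solved by u_k = k/130, giving u_52 = 52/130 = 2/5.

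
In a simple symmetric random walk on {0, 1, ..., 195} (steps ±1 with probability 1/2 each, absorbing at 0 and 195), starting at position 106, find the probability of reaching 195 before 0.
P(hit 195 before 0) = 106/195

Let u_k = P(hit 195 before 0 | start at k). Then u_0 = 0, u_195 = 1, and u_k = u_{k-1}/2 + u_{k+1}/2 for 1 ≤ k ≤ 194. This harmonic recurrence is solved by u_k = k/195, giving u_106 = 106/195.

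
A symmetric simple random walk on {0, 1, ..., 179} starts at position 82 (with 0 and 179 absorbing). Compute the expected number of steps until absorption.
E[τ | X_0 = 82] = 7954

Let v_k = E[τ | X_0 = k]. Boundary: v_0 = v_179 = 0. Recurrence: v_k = 1 + (v_{k-1} + v_{k+1})/2 for 1 ≤ k ≤ 178. The particular solution to v_k − (v_{k-1} + v_{k+1})/2 = 1 is v_k = −k^2. Adding homogeneous solution A + B k and matching boundaries gives v_k = k (179 − k). Substituting k = 82: v_82 = 82 · 97 = 7954.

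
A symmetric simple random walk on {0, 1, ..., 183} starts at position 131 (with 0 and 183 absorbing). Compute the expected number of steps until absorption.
E[τ | X_0 = 131] = 6812

Let v_k = E[τ | X_0 = k]. Boundary: v_0 = v_183 = 0. Recurrence: v_k = 1 + (v_{k-1} + v_{k+1})/2 for 1 ≤ k ≤ 182. The particular solution to v_k − (v_{k-1} + v_{k+1})/2 = 1 is v_k = −k^2. Adding homogeneous solution A + B k and matching boundaries gives v_k = k (183 − k). Substituting k = 131: v_131 = 131 · 52 = 6812.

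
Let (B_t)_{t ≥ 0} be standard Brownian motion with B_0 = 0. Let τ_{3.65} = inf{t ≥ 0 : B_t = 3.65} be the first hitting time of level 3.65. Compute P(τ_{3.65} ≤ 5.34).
P(τ_{3.65} ≤ 5.34) = 2(1 − Φ(3.65/√5.34)) = 2(1 − Φ(1.5795)) ≈ 0.1142

By the reflection principle for standard BM, P(τ_b ≤ t) = 2 · P(B_t ≥ b). Since B_t ~ N(0, t), P(B_t ≥ 3.65) = 1 − Φ(3.65/√t) = 1 − Φ(3.65/√5.34) = 1 − Φ(1.5795) ≈ 0.05711. Doubling: P(τ_{3.65} ≤ 5.34) ≈ 2 · 0.05711 = 0.11422 ≈ 0.1142.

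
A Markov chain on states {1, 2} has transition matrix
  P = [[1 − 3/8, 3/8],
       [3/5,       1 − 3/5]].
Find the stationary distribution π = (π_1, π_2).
π_1 = 8/13, π_2 = 5/13

Solve πP = π with π_1 + π_2 = 1. From πP = π: π_1 · (1 − 3/8) + π_2 · 3/5 = π_1 ⇒ π_2 · 3/5 = π_1 · 3/8 ⇒ π_2/π_1 = (3/8)/(3/5) = 5/8. Together with π_1 + π_2 = 1:
  π_1 = (3/5)/(3/8 + 3/5) = (3/5)/(39/40) = 8/13,
  π_2 = (3/8)/(3/8 + 3/5) = (3/8)/(39/40) = 5/13.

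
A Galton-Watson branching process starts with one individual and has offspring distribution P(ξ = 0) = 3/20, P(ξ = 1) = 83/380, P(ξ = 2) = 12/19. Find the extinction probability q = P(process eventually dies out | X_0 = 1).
q = 19/80

The pgf is f(s) = 3/20 + 83/380·s + 12/19·s². The extinction probability q is the smallest fixed point of f in [0, 1]. Setting s = f(s):
  12/19·s² + (83/380 − 1)·s + 3/20 = 0
  12/19·s² − (3/20 + 12/19)·s + 3/20 = 0
which factors as (s − 1)·(12/19·s − 3/20) = 0, giving roots s = 1 and s = (3/20)/(12/19) = 19/80.
Mean offspring μ = 83/380 + 2·12/19 = 563/380 > 1 (supercritical), so q < 1. The extinction probability is the smaller root: q = (3/20)/(12/19) = 19/80.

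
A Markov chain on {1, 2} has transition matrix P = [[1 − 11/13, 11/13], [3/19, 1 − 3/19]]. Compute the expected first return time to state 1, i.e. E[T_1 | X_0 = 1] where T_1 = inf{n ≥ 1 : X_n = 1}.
E[T_1 | X_0 = 1] = 1/π_1 = 248/39

For an irreducible recurrent Markov chain with stationary distribution π, E[T_i | X_0 = i] = 1/π_i (Kac's formula). Here π_1 = (3/19)/(11/13 + 3/19) = (3/19)/(248/247) = 39/248, so E[T_1 | X_0 = 1] = 1/π_1 = (11/13 + 3/19)/(3/19) = (248/247)/(3/19) = 248/39.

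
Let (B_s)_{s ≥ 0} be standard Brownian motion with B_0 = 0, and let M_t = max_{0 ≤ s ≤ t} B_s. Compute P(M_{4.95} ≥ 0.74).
P(M_{4.95} ≥ 0.74) = 2·P(B_{4.95} ≥ 0.74) = 2(1 − Φ(0.74/√4.95)) ≈ 0.7394

By the reflection principle for Brownian motion, P(M_t ≥ a) = 2 · P(B_t ≥ a) for a ≥ 0. Since B_t ~ N(0, t), P(B_t ≥ 0.74) = 1 − Φ(0.74/√t) = 1 − Φ(0.74/√4.95) = 1 − Φ(0.3326). So
  P(M_{4.95} ≥ 0.74) = 2(1 − Φ(0.3326)) ≈ 0.7394.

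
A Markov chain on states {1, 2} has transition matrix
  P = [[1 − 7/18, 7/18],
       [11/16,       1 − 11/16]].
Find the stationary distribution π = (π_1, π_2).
π_1 = 99/155, π_2 = 56/155

Solve πP = π with π_1 + π_2 = 1. From πP = π: π_1 · (1 − 7/18) + π_2 · 11/16 = π_1 ⇒ π_2 · 11/16 = π_1 · 7/18 ⇒ π_2/π_1 = (7/18)/(11/16) = 56/99. Together with π_1 + π_2 = 1:
  π_1 = (11/16)/(7/18 + 11/16) = (11/16)/(155/144) = 99/155,
  π_2 = (7/18)/(7/18 + 11/16) = (7/18)/(155/144) = 56/155.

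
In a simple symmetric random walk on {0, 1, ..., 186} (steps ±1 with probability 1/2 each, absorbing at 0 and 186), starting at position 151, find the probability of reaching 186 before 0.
P(hit 186 before 0) = 151/186

Let u_k = P(hit 186 before 0 | start at k). Then u_0 = 0, u_186 = 1, and u_k = u_{k-1}/2 + u_{k+1}/2 for 1 ≤ k ≤ 185. This harmonic recurrence is solved by u_k = k/186, giving u_151 = 151/186.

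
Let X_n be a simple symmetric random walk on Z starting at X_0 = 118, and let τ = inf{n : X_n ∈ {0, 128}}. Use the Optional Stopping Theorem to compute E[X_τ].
E[X_τ] = 118

X_n is a martingale and τ is a bounded-mean stopping time (indeed τ is finite a.s. with bounded expectation since the walk is in a bounded region). By the OST, E[X_τ] = E[X_0] = 118. Equivalently: E[X_τ] = 128 · P(hit 128 first) + 0 · P(hit 0 first) = 128 · (118/128) = 118.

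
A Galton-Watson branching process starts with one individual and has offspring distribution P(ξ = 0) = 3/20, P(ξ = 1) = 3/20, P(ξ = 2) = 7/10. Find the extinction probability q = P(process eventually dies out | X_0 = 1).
q = 3/14

The pgf is f(s) = 3/20 + 3/20·s + 7/10·s². The extinction probability q is the smallest fixed point of f in [0, 1]. Setting s = f(s):
  7/10·s² + (3/20 − 1)·s + 3/20 = 0
  7/10·s² − (3/20 + 7/10)·s + 3/20 = 0
which factors as (s − 1)·(7/10·s − 3/20) = 0, giving roots s = 1 and s = (3/20)/(7/10) = 3/14.
Mean offspring μ = 3/20 + 2·7/10 = 31/20 > 1 (supercritical), so q < 1. The extinction probability is the smaller root: q = (3/20)/(7/10) = 3/14.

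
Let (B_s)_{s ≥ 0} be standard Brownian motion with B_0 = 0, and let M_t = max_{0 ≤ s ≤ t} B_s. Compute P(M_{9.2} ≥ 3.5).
P(M_{9.2} ≥ 3.5) = 2·P(B_{9.2} ≥ 3.5) = 2(1 − Φ(3.5/√9.2)) ≈ 0.2485

By the reflection principle for Brownian motion, P(M_t ≥ a) = 2 · P(B_t ≥ a) for a ≥ 0. Since B_t ~ N(0, t), P(B_t ≥ 3.5) = 1 − Φ(3.5/√t) = 1 − Φ(3.5/√9.2) = 1 − Φ(1.1539). So
  P(M_{9.2} ≥ 3.5) = 2(1 − Φ(1.1539)) ≈ 0.2485.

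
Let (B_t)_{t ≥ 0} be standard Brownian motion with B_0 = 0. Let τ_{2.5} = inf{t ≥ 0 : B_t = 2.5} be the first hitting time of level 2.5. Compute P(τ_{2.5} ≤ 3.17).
P(τ_{2.5} ≤ 3.17) = 2(1 − Φ(2.5/√3.17)) = 2(1 − Φ(1.4041)) ≈ 0.1603

By the reflection principle for standard BM, P(τ_b ≤ t) = 2 · P(B_t ≥ b). Since B_t ~ N(0, t), P(B_t ≥ 2.5) = 1 − Φ(2.5/√t) = 1 − Φ(2.5/√3.17) = 1 − Φ(1.4041) ≈ 0.08014. Doubling: P(τ_{2.5} ≤ 3.17) ≈ 2 · 0.08014 = 0.16028 ≈ 0.1603.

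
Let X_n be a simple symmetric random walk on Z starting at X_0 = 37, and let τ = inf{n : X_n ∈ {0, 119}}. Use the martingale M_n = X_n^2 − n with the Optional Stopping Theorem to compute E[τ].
E[τ] = 3034

M_n = X_n^2 − n is a martingale (since E[X_{n+1}^2 | F_n] = X_n^2 + 1). By OST (τ has finite mean in a bounded region), E[M_τ] = E[M_0] = X_0^2 − 0 = 37^2 = 1369. Also E[M_τ] = E[X_τ^2] − E[τ]. The walk exits at 0 or 119, with P(hit 119 first) = 37/119, so E[X_τ^2] = 119^2 · 37/119 + 0 = 4403. Thus E[τ] = E[X_τ^2] − E[M_τ] = 4403 − 1369 = 3034 = 37(119 − 37) = 3034.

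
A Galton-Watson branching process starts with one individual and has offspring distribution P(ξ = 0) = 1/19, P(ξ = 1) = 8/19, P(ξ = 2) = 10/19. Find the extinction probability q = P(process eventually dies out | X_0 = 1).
q = 1/10

The pgf is f(s) = 1/19 + 8/19·s + 10/19·s². The extinction probability q is the smallest fixed point of f in [0, 1]. Setting s = f(s):
  10/19·s² + (8/19 − 1)·s + 1/19 = 0
  10/19·s² − (1/19 + 10/19)·s + 1/19 = 0
which factors as (s − 1)·(10/19·s − 1/19) = 0, giving roots s = 1 and s = (1/19)/(10/19) = 1/10.
Mean offspring μ = 8/19 + 2·10/19 = 28/19 > 1 (supercritical), so q < 1. The extinction probability is the smaller root: q = (1/19)/(10/19) = 1/10.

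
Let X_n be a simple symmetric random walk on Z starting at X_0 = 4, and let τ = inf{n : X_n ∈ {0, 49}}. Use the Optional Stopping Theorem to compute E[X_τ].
E[X_τ] = 4

X_n is a martingale and τ is a bounded-mean stopping time (indeed τ is finite a.s. with bounded expectation since the walk is in a bounded region). By the OST, E[X_τ] = E[X_0] = 4. Equivalently: E[X_τ] = 49 · P(hit 49 first) + 0 · P(hit 0 first) = 49 · (4/49) = 4.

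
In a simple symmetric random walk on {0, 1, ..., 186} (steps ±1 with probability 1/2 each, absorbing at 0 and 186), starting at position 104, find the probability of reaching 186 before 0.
P(hit 186 before 0) = 104/186 = 52/93

Let u_k = P(hit 186 before 0 | start at k). Then u_0 = 0, u_186 = 1, and u_k = u_{k-1}/2 + u_{k+1}/2 for 1 ≤ k ≤ 185. This harmonic recurrence is solved by u_k = k/186, giving u_104 = 104/186 = 52/93.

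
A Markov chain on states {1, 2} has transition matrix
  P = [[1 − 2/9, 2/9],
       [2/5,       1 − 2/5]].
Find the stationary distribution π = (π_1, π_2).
π_1 = 9/14, π_2 = 5/14

Solve πP = π with π_1 + π_2 = 1. From πP = π: π_1 · (1 − 2/9) + π_2 · 2/5 = π_1 ⇒ π_2 · 2/5 = π_1 · 2/9 ⇒ π_2/π_1 = (2/9)/(2/5) = 5/9. Together with π_1 + π_2 = 1:
  π_1 = (2/5)/(2/9 + 2/5) = (2/5)/(28/45) = 9/14,
  π_2 = (2/9)/(2/9 + 2/5) = (2/9)/(28/45) = 5/14.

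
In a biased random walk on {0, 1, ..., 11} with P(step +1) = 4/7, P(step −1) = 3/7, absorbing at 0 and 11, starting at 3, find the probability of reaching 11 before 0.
P(hit 11 before 0) = (1 − (3/4)^3) / (1 − (3/4)^11) = 2424832/4017157

Let u_k denote P(reach 11 before 0 | start at k). Boundary: u_0 = 0, u_11 = 1. Recurrence: u_k = 4/7·u_{k+1} + 3/7·u_{k-1} for 1 ≤ k ≤ 10. Try u_k = A + B·r^k with r = q/p = (3/7)/(4/7) = 3/4. Substitution satisfies the recurrence; boundary conditions give:
  u_k = (1 − r^k) / (1 − r^N) = (1 − (3/4)^3) / (1 − (3/4)^11) = 2424832/4017157.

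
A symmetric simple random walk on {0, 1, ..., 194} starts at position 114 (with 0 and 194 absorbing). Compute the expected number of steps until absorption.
E[τ | X_0 = 114] = 9120

Let v_k = E[τ | X_0 = k]. Boundary: v_0 = v_194 = 0. Recurrence: v_k = 1 + (v_{k-1} + v_{k+1})/2 for 1 ≤ k ≤ 193. The particular solution to v_k − (v_{k-1} + v_{k+1})/2 = 1 is v_k = −k^2. Adding homogeneous solution A + B k and matching boundaries gives v_k = k (194 − k). Substituting k = 114: v_114 = 114 · 80 = 9120.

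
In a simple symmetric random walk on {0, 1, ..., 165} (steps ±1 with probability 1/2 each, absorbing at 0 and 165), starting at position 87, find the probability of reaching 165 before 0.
P(hit 165 before 0) = 87/165 = 29/55

Let u_k = P(hit 165 before 0 | start at k). Then u_0 = 0, u_165 = 1, and u_k = u_{k-1}/2 + u_{k+1}/2 for 1 ≤ k ≤ 164. This harmonic recurrence is solved by u_k = k/165, giving u_87 = 87/165 = 29/55.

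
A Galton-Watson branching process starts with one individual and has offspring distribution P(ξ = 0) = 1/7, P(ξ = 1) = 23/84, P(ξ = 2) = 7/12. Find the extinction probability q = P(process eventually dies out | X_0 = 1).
q = 12/49

The pgf is f(s) = 1/7 + 23/84·s + 7/12·s². The extinction probability q is the smallest fixed point of f in [0, 1]. Setting s = f(s):
  7/12·s² + (23/84 − 1)·s + 1/7 = 0
  7/12·s² − (1/7 + 7/12)·s + 1/7 = 0
which factors as (s − 1)·(7/12·s − 1/7) = 0, giving roots s = 1 and s = (1/7)/(7/12) = 12/49.
Mean offspring μ = 23/84 + 2·7/12 = 121/84 > 1 (supercritical), so q < 1. The extinction probability is the smaller root: q = (1/7)/(7/12) = 12/49.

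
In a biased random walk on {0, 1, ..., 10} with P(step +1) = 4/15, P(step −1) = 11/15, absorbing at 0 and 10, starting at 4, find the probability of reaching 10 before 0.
P(hit 10 before 0) = (1 − (11/4)^4) / (1 − (11/4)^10) = 561152/247013105

Let u_k denote P(reach 10 before 0 | start at k). Boundary: u_0 = 0, u_10 = 1. Recurrence: u_k = 4/15·u_{k+1} + 11/15·u_{k-1} for 1 ≤ k ≤ 9. Try u_k = A + B·r^k with r = q/p = (11/15)/(4/15) = 11/4. Substitution satisfies the recurrence; boundary conditions give:
  u_k = (1 − r^k) / (1 − r^N) = (1 − (11/4)^4) / (1 − (11/4)^10) = 561152/247013105.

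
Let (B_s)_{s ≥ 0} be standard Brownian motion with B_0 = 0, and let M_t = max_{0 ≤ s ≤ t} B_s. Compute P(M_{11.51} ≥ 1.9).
P(M_{11.51} ≥ 1.9) = 2·P(B_{11.51} ≥ 1.9) = 2(1 − Φ(1.9/√11.51)) ≈ 0.5755

By the reflection principle for Brownian motion, P(M_t ≥ a) = 2 · P(B_t ≥ a) for a ≥ 0. Since B_t ~ N(0, t), P(B_t ≥ 1.9) = 1 − Φ(1.9/√t) = 1 − Φ(1.9/√11.51) = 1 − Φ(0.5600). So
  P(M_{11.51} ≥ 1.9) = 2(1 − Φ(0.5600)) ≈ 0.5755.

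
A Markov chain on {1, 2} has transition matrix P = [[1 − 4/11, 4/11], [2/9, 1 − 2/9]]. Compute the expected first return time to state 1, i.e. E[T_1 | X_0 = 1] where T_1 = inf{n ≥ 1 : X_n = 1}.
E[T_1 | X_0 = 1] = 1/π_1 = 29/11

For an irreducible recurrent Markov chain with stationary distribution π, E[T_i | X_0 = i] = 1/π_i (Kac's formula). Here π_1 = (2/9)/(4/11 + 2/9) = (2/9)/(58/99) = 11/29, so E[T_1 | X_0 = 1] = 1/π_1 = (4/11 + 2/9)/(2/9) = (58/99)/(2/9) = 29/11.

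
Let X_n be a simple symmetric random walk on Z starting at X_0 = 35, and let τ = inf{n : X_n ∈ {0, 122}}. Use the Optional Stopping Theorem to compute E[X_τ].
E[X_τ] = 35

X_n is a martingale and τ is a bounded-mean stopping time (indeed τ is finite a.s. with bounded expectation since the walk is in a bounded region). By the OST, E[X_τ] = E[X_0] = 35. Equivalently: E[X_τ] = 122 · P(hit 122 first) + 0 · P(hit 0 first) = 122 · (35/122) = 35.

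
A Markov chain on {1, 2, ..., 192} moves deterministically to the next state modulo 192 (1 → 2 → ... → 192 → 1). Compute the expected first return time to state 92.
E[T_92 | X_0 = 92] = 192

The chain cycles deterministically, so starting at state 92 it returns in exactly 192 steps. Equivalently, the stationary distribution is uniform π_j = 1/192 for every state j, so by Kac's formula E[T_92] = 1/π_92 = 192.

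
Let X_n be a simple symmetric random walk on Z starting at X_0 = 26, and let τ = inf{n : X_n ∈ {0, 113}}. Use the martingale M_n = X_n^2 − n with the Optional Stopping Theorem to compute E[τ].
E[τ] = 2262

M_n = X_n^2 − n is a martingale (since E[X_{n+1}^2 | F_n] = X_n^2 + 1). By OST (τ has finite mean in a bounded region), E[M_τ] = E[M_0] = X_0^2 − 0 = 26^2 = 676. Also E[M_τ] = E[X_τ^2] − E[τ]. The walk exits at 0 or 113, with P(hit 113 first) = 26/113, so E[X_τ^2] = 113^2 · 26/113 + 0 = 2938. Thus E[τ] = E[X_τ^2] − E[M_τ] = 2938 − 676 = 2262 = 26(113 − 26) = 2262.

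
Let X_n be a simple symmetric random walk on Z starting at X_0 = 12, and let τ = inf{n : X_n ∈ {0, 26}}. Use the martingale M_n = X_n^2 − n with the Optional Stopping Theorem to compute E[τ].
E[τ] = 168

M_n = X_n^2 − n is a martingale (since E[X_{n+1}^2 | F_n] = X_n^2 + 1). By OST (τ has finite mean in a bounded region), E[M_τ] = E[M_0] = X_0^2 − 0 = 12^2 = 144. Also E[M_τ] = E[X_τ^2] − E[τ]. The walk exits at 0 or 26, with P(hit 26 first) = 12/26, so E[X_τ^2] = 26^2 · 12/26 + 0 = 312. Thus E[τ] = E[X_τ^2] − E[M_τ] = 312 − 144 = 168 = 12(26 − 12) = 168.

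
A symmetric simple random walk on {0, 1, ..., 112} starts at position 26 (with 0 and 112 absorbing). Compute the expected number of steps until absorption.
E[τ | X_0 = 26] = 2236

Let v_k = E[τ | X_0 = k]. Boundary: v_0 = v_112 = 0. Recurrence: v_k = 1 + (v_{k-1} + v_{k+1})/2 for 1 ≤ k ≤ 111. The particular solution to v_k − (v_{k-1} + v_{k+1})/2 = 1 is v_k = −k^2. Adding homogeneous solution A + B k and matching boundaries gives v_k = k (112 − k). Substituting k = 26: v_26 = 26 · 86 = 2236.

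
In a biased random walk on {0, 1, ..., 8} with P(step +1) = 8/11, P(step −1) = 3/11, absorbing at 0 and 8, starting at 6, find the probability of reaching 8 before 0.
P(hit 8 before 0) = (1 − (3/8)^6) / (1 − (3/8)^8) = 304192/304921

Let u_k denote P(reach 8 before 0 | start at k). Boundary: u_0 = 0, u_8 = 1. Recurrence: u_k = 8/11·u_{k+1} + 3/11·u_{k-1} for 1 ≤ k ≤ 7. Try u_k = A + B·r^k with r = q/p = (3/11)/(8/11) = 3/8. Substitution satisfies the recurrence; boundary conditions give:
  u_k = (1 − r^k) / (1 − r^N) = (1 − (3/8)^6) / (1 − (3/8)^8) = 304192/304921.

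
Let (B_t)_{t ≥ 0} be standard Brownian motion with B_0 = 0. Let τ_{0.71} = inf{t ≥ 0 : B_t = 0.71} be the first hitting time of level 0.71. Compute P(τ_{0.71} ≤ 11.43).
P(τ_{0.71} ≤ 11.43) = 2(1 − Φ(0.71/√11.43)) = 2(1 − Φ(0.2100)) ≈ 0.8337

By the reflection principle for standard BM, P(τ_b ≤ t) = 2 · P(B_t ≥ b). Since B_t ~ N(0, t), P(B_t ≥ 0.71) = 1 − Φ(0.71/√t) = 1 − Φ(0.71/√11.43) = 1 − Φ(0.2100) ≈ 0.41683. Doubling: P(τ_{0.71} ≤ 11.43) ≈ 2 · 0.41683 = 0.83366 ≈ 0.8337.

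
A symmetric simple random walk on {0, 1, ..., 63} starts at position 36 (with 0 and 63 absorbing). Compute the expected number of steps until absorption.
E[τ | X_0 = 36] = 972

Let v_k = E[τ | X_0 = k]. Boundary: v_0 = v_63 = 0. Recurrence: v_k = 1 + (v_{k-1} + v_{k+1})/2 for 1 ≤ k ≤ 62. The particular solution to v_k − (v_{k-1} + v_{k+1})/2 = 1 is v_k = −k^2. Adding homogeneous solution A + B k and matching boundaries gives v_k = k (63 − k). Substituting k = 36: v_36 = 36 · 27 = 972.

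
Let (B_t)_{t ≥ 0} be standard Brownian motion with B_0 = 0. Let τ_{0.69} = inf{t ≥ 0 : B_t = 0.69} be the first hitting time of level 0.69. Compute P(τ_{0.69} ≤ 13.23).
P(τ_{0.69} ≤ 13.23) = 2(1 − Φ(0.69/√13.23)) = 2(1 − Φ(0.1897)) ≈ 0.8495

By the reflection principle for standard BM, P(τ_b ≤ t) = 2 · P(B_t ≥ b). Since B_t ~ N(0, t), P(B_t ≥ 0.69) = 1 − Φ(0.69/√t) = 1 − Φ(0.69/√13.23) = 1 − Φ(0.1897) ≈ 0.42477. Doubling: P(τ_{0.69} ≤ 13.23) ≈ 2 · 0.42477 = 0.84954 ≈ 0.8495.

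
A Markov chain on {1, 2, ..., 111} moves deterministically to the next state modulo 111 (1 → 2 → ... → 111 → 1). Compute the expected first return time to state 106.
E[T_106 | X_0 = 106] = 111

The chain cycles deterministically, so starting at state 106 it returns in exactly 111 steps. Equivalently, the stationary distribution is uniform π_j = 1/111 for every state j, so by Kac's formula E[T_106] = 1/π_106 = 111.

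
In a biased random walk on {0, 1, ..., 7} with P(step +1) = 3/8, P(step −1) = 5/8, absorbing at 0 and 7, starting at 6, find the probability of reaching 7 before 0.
P(hit 7 before 0) = (1 − (5/3)^6) / (1 − (5/3)^7) = 22344/37969

Let u_k denote P(reach 7 before 0 | start at k). Boundary: u_0 = 0, u_7 = 1. Recurrence: u_k = 3/8·u_{k+1} + 5/8·u_{k-1} for 1 ≤ k ≤ 6. Try u_k = A + B·r^k with r = q/p = (5/8)/(3/8) = 5/3. Substitution satisfies the recurrence; boundary conditions give:
  u_k = (1 − r^k) / (1 − r^N) = (1 − (5/3)^6) / (1 − (5/3)^7) = 22344/37969.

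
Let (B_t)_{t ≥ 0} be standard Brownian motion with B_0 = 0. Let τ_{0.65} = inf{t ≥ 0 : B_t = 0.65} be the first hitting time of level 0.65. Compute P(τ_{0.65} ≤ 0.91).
P(τ_{0.65} ≤ 0.91) = 2(1 − Φ(0.65/√0.91)) = 2(1 − Φ(0.6814)) ≈ 0.4956

By the reflection principle for standard BM, P(τ_b ≤ t) = 2 · P(B_t ≥ b). Since B_t ~ N(0, t), P(B_t ≥ 0.65) = 1 − Φ(0.65/√t) = 1 − Φ(0.65/√0.91) = 1 − Φ(0.6814) ≈ 0.24781. Doubling: P(τ_{0.65} ≤ 0.91) ≈ 2 · 0.24781 = 0.49562 ≈ 0.4956.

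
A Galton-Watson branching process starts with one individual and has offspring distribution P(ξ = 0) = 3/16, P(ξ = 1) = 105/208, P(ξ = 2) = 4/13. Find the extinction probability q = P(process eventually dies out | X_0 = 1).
q = 39/64

The pgf is f(s) = 3/16 + 105/208·s + 4/13·s². The extinction probability q is the smallest fixed point of f in [0, 1]. Setting s = f(s):
  4/13·s² + (105/208 − 1)·s + 3/16 = 0
  4/13·s² − (3/16 + 4/13)·s + 3/16 = 0
which factors as (s − 1)·(4/13·s − 3/16) = 0, giving roots s = 1 and s = (3/16)/(4/13) = 39/64.
Mean offspring μ = 105/208 + 2·4/13 = 233/208 > 1 (supercritical), so q < 1. The extinction probability is the smaller root: q = (3/16)/(4/13) = 39/64.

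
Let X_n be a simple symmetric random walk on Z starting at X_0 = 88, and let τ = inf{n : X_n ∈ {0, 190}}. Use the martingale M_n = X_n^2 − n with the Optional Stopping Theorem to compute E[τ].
E[τ] = 8976

M_n = X_n^2 − n is a martingale (since E[X_{n+1}^2 | F_n] = X_n^2 + 1). By OST (τ has finite mean in a bounded region), E[M_τ] = E[M_0] = X_0^2 − 0 = 88^2 = 7744. Also E[M_τ] = E[X_τ^2] − E[τ]. The walk exits at 0 or 190, with P(hit 190 first) = 88/190, so E[X_τ^2] = 190^2 · 88/190 + 0 = 16720. Thus E[τ] = E[X_τ^2] − E[M_τ] = 16720 − 7744 = 8976 = 88(190 − 88) = 8976.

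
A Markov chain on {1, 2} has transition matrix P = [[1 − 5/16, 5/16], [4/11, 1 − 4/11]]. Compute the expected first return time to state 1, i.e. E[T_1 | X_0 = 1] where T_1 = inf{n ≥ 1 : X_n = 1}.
E[T_1 | X_0 = 1] = 1/π_1 = 119/64

For an irreducible recurrent Markov chain with stationary distribution π, E[T_i | X_0 = i] = 1/π_i (Kac's formula). Here π_1 = (4/11)/(5/16 + 4/11) = (4/11)/(119/176) = 64/119, so E[T_1 | X_0 = 1] = 1/π_1 = (5/16 + 4/11)/(4/11) = (119/176)/(4/11) = 119/64.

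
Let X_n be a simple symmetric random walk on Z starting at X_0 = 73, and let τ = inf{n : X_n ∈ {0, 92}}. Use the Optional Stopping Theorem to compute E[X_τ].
E[X_τ] = 73

X_n is a martingale and τ is a bounded-mean stopping time (indeed τ is finite a.s. with bounded expectation since the walk is in a bounded region). By the OST, E[X_τ] = E[X_0] = 73. Equivalently: E[X_τ] = 92 · P(hit 92 first) + 0 · P(hit 0 first) = 92 · (73/92) = 73.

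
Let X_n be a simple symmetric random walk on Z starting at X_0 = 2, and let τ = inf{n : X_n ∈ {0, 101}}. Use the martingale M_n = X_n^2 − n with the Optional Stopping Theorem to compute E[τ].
E[τ] = 198

M_n = X_n^2 − n is a martingale (since E[X_{n+1}^2 | F_n] = X_n^2 + 1). By OST (τ has finite mean in a bounded region), E[M_τ] = E[M_0] = X_0^2 − 0 = 2^2 = 4. Also E[M_τ] = E[X_τ^2] − E[τ]. The walk exits at 0 or 101, with P(hit 101 first) = 2/101, so E[X_τ^2] = 101^2 · 2/101 + 0 = 202. Thus E[τ] = E[X_τ^2] − E[M_τ] = 202 − 4 = 198 = 2(101 − 2) = 198.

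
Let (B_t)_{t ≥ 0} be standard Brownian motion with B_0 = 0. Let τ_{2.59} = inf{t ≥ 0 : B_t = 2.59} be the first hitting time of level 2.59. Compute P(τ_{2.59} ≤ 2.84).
P(τ_{2.59} ≤ 2.84) = 2(1 − Φ(2.59/√2.84)) = 2(1 − Φ(1.5369)) ≈ 0.1243

By the reflection principle for standard BM, P(τ_b ≤ t) = 2 · P(B_t ≥ b). Since B_t ~ N(0, t), P(B_t ≥ 2.59) = 1 − Φ(2.59/√t) = 1 − Φ(2.59/√2.84) = 1 − Φ(1.5369) ≈ 0.06216. Doubling: P(τ_{2.59} ≤ 2.84) ≈ 2 · 0.06216 = 0.12432 ≈ 0.1243.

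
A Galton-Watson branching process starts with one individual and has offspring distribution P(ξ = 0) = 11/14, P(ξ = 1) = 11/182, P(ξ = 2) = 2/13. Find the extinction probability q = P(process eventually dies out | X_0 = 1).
q = 1

Mean offspring μ = 0·11/14 + 1·11/182 + 2·2/13 = 67/182 ≤ 1. For μ ≤ 1 with offspring not concentrated at 1, the Galton-Watson process goes extinct almost surely, so q = 1.
(Algebraic check: The pgf is f(s) = 11/14 + 11/182·s + 2/13·s². The extinction probability q is the smallest fixed point of f in [0, 1]. Setting s = f(s):
  2/13·s² + (11/182 − 1)·s + 11/14 = 0
  2/13·s² − (11/14 + 2/13)·s + 11/14 = 0
which factors as (s − 1)·(2/13·s − 11/14) = 0, giving roots s = 1 and s = (11/14)/(2/13) = 143/28. Since 143/28 ≥ 1, the smallest root in [0, 1] is s = 1.)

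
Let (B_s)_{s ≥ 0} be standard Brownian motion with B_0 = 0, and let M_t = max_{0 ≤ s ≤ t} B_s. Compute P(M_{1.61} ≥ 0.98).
P(M_{1.61} ≥ 0.98) = 2·P(B_{1.61} ≥ 0.98) = 2(1 − Φ(0.98/√1.61)) ≈ 0.4399

By the reflection principle for Brownian motion, P(M_t ≥ a) = 2 · P(B_t ≥ a) for a ≥ 0. Since B_t ~ N(0, t), P(B_t ≥ 0.98) = 1 − Φ(0.98/√t) = 1 − Φ(0.98/√1.61) = 1 − Φ(0.7723). So
  P(M_{1.61} ≥ 0.98) = 2(1 − Φ(0.7723)) ≈ 0.4399.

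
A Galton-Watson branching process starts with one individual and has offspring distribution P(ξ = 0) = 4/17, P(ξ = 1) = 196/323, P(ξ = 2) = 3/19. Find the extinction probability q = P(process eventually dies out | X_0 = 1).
q = 1

Mean offspring μ = 0·4/17 + 1·196/323 + 2·3/19 = 298/323 ≤ 1. For μ ≤ 1 with offspring not concentrated at 1, the Galton-Watson process goes extinct almost surely, so q = 1.
(Algebraic check: The pgf is f(s) = 4/17 + 196/323·s + 3/19·s². The extinction probability q is the smallest fixed point of f in [0, 1]. Setting s = f(s):
  3/19·s² + (196/323 − 1)·s + 4/17 = 0
  3/19·s² − (4/17 + 3/19)·s + 4/17 = 0
which factors as (s − 1)·(3/19·s − 4/17) = 0, giving roots s = 1 and s = (4/17)/(3/19) = 76/51. Since 76/51 ≥ 1, the smallest root in [0, 1] is s = 1.)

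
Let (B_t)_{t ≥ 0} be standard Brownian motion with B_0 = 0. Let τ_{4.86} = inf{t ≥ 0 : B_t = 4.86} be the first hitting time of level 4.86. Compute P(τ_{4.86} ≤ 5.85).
P(τ_{4.86} ≤ 5.85) = 2(1 − Φ(4.86/√5.85)) = 2(1 − Φ(2.0094)) ≈ 0.0445

By the reflection principle for standard BM, P(τ_b ≤ t) = 2 · P(B_t ≥ b). Since B_t ~ N(0, t), P(B_t ≥ 4.86) = 1 − Φ(4.86/√t) = 1 − Φ(4.86/√5.85) = 1 − Φ(2.0094) ≈ 0.02225. Doubling: P(τ_{4.86} ≤ 5.85) ≈ 2 · 0.02225 = 0.04450 ≈ 0.0445.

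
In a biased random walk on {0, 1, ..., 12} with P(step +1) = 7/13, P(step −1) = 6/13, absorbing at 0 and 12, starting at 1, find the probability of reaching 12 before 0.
P(hit 12 before 0) = (1 − (6/7)^1) / (1 − (6/7)^12) = 1977326743/11664504865

Let u_k denote P(reach 12 before 0 | start at k). Boundary: u_0 = 0, u_12 = 1. Recurrence: u_k = 7/13·u_{k+1} + 6/13·u_{k-1} for 1 ≤ k ≤ 11. Try u_k = A + B·r^k with r = q/p = (6/13)/(7/13) = 6/7. Substitution satisfies the recurrence; boundary conditions give:
  u_k = (1 − r^k) / (1 − r^N) = (1 − (6/7)^1) / (1 − (6/7)^12) = 1977326743/11664504865.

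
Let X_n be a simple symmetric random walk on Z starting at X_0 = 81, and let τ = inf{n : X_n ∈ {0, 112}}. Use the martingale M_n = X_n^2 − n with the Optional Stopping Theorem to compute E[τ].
E[τ] = 2511

M_n = X_n^2 − n is a martingale (since E[X_{n+1}^2 | F_n] = X_n^2 + 1). By OST (τ has finite mean in a bounded region), E[M_τ] = E[M_0] = X_0^2 − 0 = 81^2 = 6561. Also E[M_τ] = E[X_τ^2] − E[τ]. The walk exits at 0 or 112, with P(hit 112 first) = 81/112, so E[X_τ^2] = 112^2 · 81/112 + 0 = 9072. Thus E[τ] = E[X_τ^2] − E[M_τ] = 9072 − 6561 = 2511 = 81(112 − 81) = 2511.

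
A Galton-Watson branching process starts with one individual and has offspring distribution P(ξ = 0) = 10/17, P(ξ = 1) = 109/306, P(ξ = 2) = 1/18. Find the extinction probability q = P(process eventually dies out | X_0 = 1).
q = 1

Mean offspring μ = 0·10/17 + 1·109/306 + 2·1/18 = 143/306 ≤ 1. For μ ≤ 1 with offspring not concentrated at 1, the Galton-Watson process goes extinct almost surely, so q = 1.
(Algebraic check: The pgf is f(s) = 10/17 + 109/306·s + 1/18·s². The extinction probability q is the smallest fixed point of f in [0, 1]. Setting s = f(s):
  1/18·s² + (109/306 − 1)·s + 10/17 = 0
  1/18·s² − (10/17 + 1/18)·s + 10/17 = 0
which factors as (s − 1)·(1/18·s − 10/17) = 0, giving roots s = 1 and s = (10/17)/(1/18) = 180/17. Since 180/17 ≥ 1, the smallest root in [0, 1] is s = 1.)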